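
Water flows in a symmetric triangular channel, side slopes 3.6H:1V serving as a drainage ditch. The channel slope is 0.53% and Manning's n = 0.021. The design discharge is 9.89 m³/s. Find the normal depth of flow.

y_n = 1.1 m

Manning's equation rearranged: A R^(2/3) = nQ / (1·√S) = 0.021 × 9.89 / (√0.0053) = 2.853.
At y = 0.757 m: A R^(2/3) = 1.053 — too small.
At y = 1.39 m: A R^(2/3) = 5.324 — too large.
At y = 1.1 m: A R^(2/3) = 2.853 — ≈ 2.853.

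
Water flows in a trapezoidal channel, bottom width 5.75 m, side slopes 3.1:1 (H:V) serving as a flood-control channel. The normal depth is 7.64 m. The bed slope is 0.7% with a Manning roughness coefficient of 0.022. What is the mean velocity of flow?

V = 9.66 m/s

With bottom width b = 5.75 m and side slope z = 3.1: A = (b + zy)y = (5.75 + 3.1×7.64)×7.64 = 224.9 m²; P = b + 2y√(1+z²) = 5.75 + 2×7.64×3.257 = 55.52 m.
Hydraulic radius R = A/P = 224.9/55.52 = 4.05 m.
From Manning's equation, V = (1/n) R^(2/3) S^(1/2) = (1/0.022) × 4.05^(2/3) × 0.007^(1/2) = 9.66 m/s.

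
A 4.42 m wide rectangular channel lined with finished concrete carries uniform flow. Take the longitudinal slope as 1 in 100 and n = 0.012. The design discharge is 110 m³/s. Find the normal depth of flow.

Manning's equation rearranged: A R^(2/3) = nQ / (1·√S) = 0.012 × 110 / (√0.01) = 13.2.
At y = 2.11 m: A R^(2/3) = 9.814 — low.
At y = 3.12 m: A R^(2/3) = 16.37 — high.
At y = 2.64 m: A R^(2/3) = 13.2 — close enough.

y_n = 2.64 m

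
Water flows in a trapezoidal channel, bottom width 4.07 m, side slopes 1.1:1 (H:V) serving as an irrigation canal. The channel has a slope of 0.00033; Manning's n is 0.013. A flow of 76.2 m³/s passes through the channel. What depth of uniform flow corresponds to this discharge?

Manning's equation rearranged: A R^(2/3) = nQ / (1·√S) = 0.013 × 76.2 / (√0.00033) = 54.53.
Trying y = 3.28 m: A R^(2/3) = 37.57 — too small.
Trying y = 4.55 m: A R^(2/3) = 72.91 — too large.
Trying y = 3.95 m: A R^(2/3) = 54.54 — ≈ 54.53.

y_n = 3.95 m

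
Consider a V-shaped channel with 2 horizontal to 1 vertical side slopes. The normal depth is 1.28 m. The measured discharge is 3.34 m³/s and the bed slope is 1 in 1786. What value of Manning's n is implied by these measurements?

For a triangular section with side slope z = 2: A = zy² = 2×1.28² = 3.277 m²; P = 2y√(1+z²) = 2×1.28×2.236 = 5.724 m.
Hydraulic radius R = A/P = 3.277/5.724 = 0.5724 m.
Rearranging Manning's equation: n = (1/Q) A R^(2/3) S^(1/2) = (1/3.34) × 3.277 × 0.5724^(2/3) × √0.0005599 = 0.016.

n = 0.016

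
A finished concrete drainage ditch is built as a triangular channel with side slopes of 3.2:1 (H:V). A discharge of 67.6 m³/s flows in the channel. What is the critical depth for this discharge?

At critical depth, Q² T / (g A³) = 1, i.e. A³/T = Q²/g = 67.6²/9.81 = 465.8.
Trying y = 3.08 m: A³/T = 1419 — high.
Trying y = 2.11 m: A³/T = 214.1 — low.
Trying y = 2.46 m: A³/T = 461.3 — matches.

y_c = 2.46 m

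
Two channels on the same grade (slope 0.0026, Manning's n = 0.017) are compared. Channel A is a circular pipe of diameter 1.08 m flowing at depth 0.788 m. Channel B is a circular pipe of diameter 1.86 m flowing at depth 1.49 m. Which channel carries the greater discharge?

channel B

Channel A: For a circular section of diameter D = 1.08 m at depth y = 0.788 m, the central angle is θ = 2 arccos(1 − 2y/D) = 4.096 rad. Then A = (D²/8)(θ − sin θ) = 0.7161 m² and P = Dθ/2 = 2.212 m. Hydraulic radius R = A/P = 0.7161/2.212 = 0.3238 m. Q_A = (1/0.017)·0.7161·0.3238^(2/3)·√0.0026 = 1.013 m³/s.
Channel B: For a circular section of diameter D = 1.86 m at depth y = 1.49 m, the central angle is θ = 2 arccos(1 − 2y/D) = 4.434 rad. Then A = (D²/8)(θ − sin θ) = 2.333 m² and P = Dθ/2 = 4.124 m. Hydraulic radius R = A/P = 2.333/4.124 = 0.5658 m. Q_B = (1/0.017)·2.333·0.5658^(2/3)·√0.0026 = 4.788 m³/s.
Q_A = 1.013 m³/s vs Q_B = 4.788 m³/s, so channel B carries more.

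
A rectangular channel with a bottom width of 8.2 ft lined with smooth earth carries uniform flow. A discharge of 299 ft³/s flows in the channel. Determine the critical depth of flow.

y_c = 3.46 ft

For a rectangular channel, critical depth y_c = (q²/g)^(1/3) where q = Q/b = 299/8.2 = 36.46 ft²/s.
So y_c = (36.46²/32.2)^(1/3) = 3.46 ft.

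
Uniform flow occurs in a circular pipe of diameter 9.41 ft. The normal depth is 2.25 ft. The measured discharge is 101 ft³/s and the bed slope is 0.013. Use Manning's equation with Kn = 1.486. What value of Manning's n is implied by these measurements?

For a circular section of diameter D = 9.41 ft at depth y = 2.25 ft, the central angle is θ = 2 arccos(1 − 2y/D) = 2.044 rad. Then A = (D²/8)(θ − sin θ) = 12.77 ft² and P = Dθ/2 = 9.616 ft.
Hydraulic radius R = A/P = 12.77/9.616 = 1.328 ft.
Rearranging Manning's equation: n = (1.486/Q) A R^(2/3) S^(1/2) = (1.486/101) × 12.77 × 1.328^(2/3) × √0.013 = 0.0259.

n = 0.0259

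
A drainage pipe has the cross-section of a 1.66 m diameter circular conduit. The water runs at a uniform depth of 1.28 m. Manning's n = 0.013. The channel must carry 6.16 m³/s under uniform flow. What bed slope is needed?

S = 0.005

For a circular section of diameter D = 1.66 m at depth y = 1.28 m, the central angle is θ = 2 arccos(1 − 2y/D) = 4.288 rad. Then A = (D²/8)(θ − sin θ) = 1.791 m² and P = Dθ/2 = 3.559 m.
Hydraulic radius R = A/P = 1.791/3.559 = 0.5032 m.
From Manning's equation, S = [nQ / (1 A R^(2/3))]² = [0.013 × 6.16 / (1 × 1.791 × 0.5032^(2/3))]² = 0.005.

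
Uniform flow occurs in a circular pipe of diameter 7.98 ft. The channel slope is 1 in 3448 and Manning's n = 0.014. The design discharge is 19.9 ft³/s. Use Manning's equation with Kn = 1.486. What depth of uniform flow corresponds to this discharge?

Manning's equation rearranged: A R^(2/3) = nQ / (1.486·√S) = 0.014 × 19.9 / (1.486 × √0.00029) = 11.01.
At y = 1.37 ft: A R^(2/3) = 5.086 — low.
At y = 2.42 ft: A R^(2/3) = 15.85 — high.
At y = 2.01 ft: A R^(2/3) = 11.02 — matches.

y_n = 2.01 ft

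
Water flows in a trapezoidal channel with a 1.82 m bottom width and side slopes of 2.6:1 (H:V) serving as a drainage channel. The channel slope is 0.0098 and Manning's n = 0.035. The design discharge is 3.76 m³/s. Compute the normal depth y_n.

y_n = 0.663 m

Manning's equation rearranged: A R^(2/3) = nQ / (1·√S) = 0.035 × 3.76 / (√0.0098) = 1.329.
Try y = 0.774 m: A R^(2/3) = 1.828 — over.
Try y = 0.552 m: A R^(2/3) = 0.9212 — short.
Try y = 0.663 m: A R^(2/3) = 1.33 — matches.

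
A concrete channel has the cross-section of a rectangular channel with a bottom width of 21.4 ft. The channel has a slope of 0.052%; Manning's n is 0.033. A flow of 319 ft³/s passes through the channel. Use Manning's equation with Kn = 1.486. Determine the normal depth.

y_n = 5.94 ft

Manning's equation rearranged: A R^(2/3) = nQ / (1.486·√S) = 0.033 × 319 / (1.486 × √0.00052) = 310.7.
At y = 4.55 ft: A R^(2/3) = 211.1 — short.
At y = 6.95 ft: A R^(2/3) = 388 — over.
At y = 5.94 ft: A R^(2/3) = 310.6 — ≈ 310.7.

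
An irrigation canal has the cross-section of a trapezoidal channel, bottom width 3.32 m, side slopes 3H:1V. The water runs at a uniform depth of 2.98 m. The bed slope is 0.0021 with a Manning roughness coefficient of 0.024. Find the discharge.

Q = 97.3 m³/s

With bottom width b = 3.32 m and side slope z = 3: A = (b + zy)y = (3.32 + 3×2.98)×2.98 = 36.53 m²; P = b + 2y√(1+z²) = 3.32 + 2×2.98×3.162 = 22.17 m.
Hydraulic radius R = A/P = 36.53/22.17 = 1.648 m.
Manning's equation: Q = (1/n) A R^(2/3) S^(1/2) = (1/0.024) × 36.53 × 1.648^(2/3) × 0.0021^(1/2) = 97.3 m³/s.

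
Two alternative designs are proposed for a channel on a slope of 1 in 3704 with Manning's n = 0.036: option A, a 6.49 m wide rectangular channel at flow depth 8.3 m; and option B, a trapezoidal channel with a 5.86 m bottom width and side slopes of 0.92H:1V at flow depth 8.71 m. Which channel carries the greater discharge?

Channel A: Flow area A = b·y = 6.49 × 8.3 = 53.87 m². Wetted perimeter P = b + 2y = 6.49 + 2×8.3 = 23.09 m. Hydraulic radius R = A/P = 53.87/23.09 = 2.333 m. Q_A = (1/0.036)·53.87·2.333^(2/3)·√0.00027 = 43.25 m³/s.
Channel B: With bottom width b = 5.86 m and side slope z = 0.92: A = (b + zy)y = (5.86 + 0.92×8.71)×8.71 = 120.8 m²; P = b + 2y√(1+z²) = 5.86 + 2×8.71×1.359 = 29.53 m. Hydraulic radius R = A/P = 120.8/29.53 = 4.092 m. Q_B = (1/0.036)·120.8·4.092^(2/3)·√0.00027 = 141.1 m³/s.
Q_A = 43.25 m³/s vs Q_B = 141.1 m³/s, so channel B carries more.

channel B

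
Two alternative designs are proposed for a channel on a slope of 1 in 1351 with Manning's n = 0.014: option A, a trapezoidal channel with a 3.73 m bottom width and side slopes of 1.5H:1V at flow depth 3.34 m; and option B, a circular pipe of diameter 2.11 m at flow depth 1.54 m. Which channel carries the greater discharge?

Channel A: With bottom width b = 3.73 m and side slope z = 1.5: A = (b + zy)y = (3.73 + 1.5×3.34)×3.34 = 29.19 m²; P = b + 2y√(1+z²) = 3.73 + 2×3.34×1.803 = 15.77 m. Hydraulic radius R = A/P = 29.19/15.77 = 1.851 m. Q_A = (1/0.014)·29.19·1.851^(2/3)·√0.0007402 = 85.51 m³/s.
Channel B: For a circular section of diameter D = 2.11 m at depth y = 1.54 m, the central angle is θ = 2 arccos(1 − 2y/D) = 4.097 rad. Then A = (D²/8)(θ − sin θ) = 2.734 m² and P = Dθ/2 = 4.322 m. Hydraulic radius R = A/P = 2.734/4.322 = 0.6326 m. Q_B = (1/0.014)·2.734·0.6326^(2/3)·√0.0007402 = 3.916 m³/s.
Q_A = 85.51 m³/s vs Q_B = 3.916 m³/s, so channel A carries more.

channel A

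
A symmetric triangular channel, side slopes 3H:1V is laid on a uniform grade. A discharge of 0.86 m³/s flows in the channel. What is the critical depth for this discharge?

y_c = 0.441 m

At critical depth, Q² T / (g A³) = 1, i.e. A³/T = Q²/g = 0.86²/9.81 = 0.07539.
Trying y = 0.553 m: A³/T = 0.2327 — too large.
Trying y = 0.339 m: A³/T = 0.02015 — too small.
Trying y = 0.441 m: A³/T = 0.07506 — matches.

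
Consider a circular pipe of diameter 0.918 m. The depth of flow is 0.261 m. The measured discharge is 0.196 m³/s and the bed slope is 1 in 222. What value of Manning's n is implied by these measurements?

For a circular section of diameter D = 0.918 m at depth y = 0.261 m, the central angle is θ = 2 arccos(1 − 2y/D) = 2.25 rad. Then A = (D²/8)(θ − sin θ) = 0.155 m² and P = Dθ/2 = 1.033 m.
Hydraulic radius R = A/P = 0.155/1.033 = 0.1501 m.
Rearranging Manning's equation: n = (1/Q) A R^(2/3) S^(1/2) = (1/0.196) × 0.155 × 0.1501^(2/3) × √0.004505 = 0.015.

n = 0.015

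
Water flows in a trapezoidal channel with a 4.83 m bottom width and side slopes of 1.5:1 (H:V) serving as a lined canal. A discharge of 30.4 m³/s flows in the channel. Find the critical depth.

y_c = 1.37 m

At critical depth, Q² T / (g A³) = 1, i.e. A³/T = Q²/g = 30.4²/9.81 = 94.21.
At y = 1.06 m: A³/T = 39.35 — low.
At y = 1.37 m: A³/T = 93.87 — ≈ 94.21.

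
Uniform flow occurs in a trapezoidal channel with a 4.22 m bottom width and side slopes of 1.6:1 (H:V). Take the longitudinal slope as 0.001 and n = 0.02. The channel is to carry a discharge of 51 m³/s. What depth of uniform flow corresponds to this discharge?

y_n = 2.73 m

Manning's equation rearranged: A R^(2/3) = nQ / (1·√S) = 0.02 × 51 / (√0.001) = 32.26.
At y = 2.06 m: A R^(2/3) = 18.36 — low.
At y = 3.13 m: A R^(2/3) = 42.77 — high.
At y = 2.73 m: A R^(2/3) = 32.27 — matches.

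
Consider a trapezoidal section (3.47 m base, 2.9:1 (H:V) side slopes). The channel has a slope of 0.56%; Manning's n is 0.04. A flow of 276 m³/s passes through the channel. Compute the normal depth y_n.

Manning's equation rearranged: A R^(2/3) = nQ / (1·√S) = 0.04 × 276 / (√0.0056) = 147.5.
Trying y = 5.63 m: A R^(2/3) = 228.3 — over.
Trying y = 3.55 m: A R^(2/3) = 75.89 — short.
Trying y = 4.7 m: A R^(2/3) = 147.6 — ≈ 147.5.

y_n = 4.7 m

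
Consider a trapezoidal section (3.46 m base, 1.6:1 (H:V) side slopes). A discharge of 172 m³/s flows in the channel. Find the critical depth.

At critical depth, Q² T / (g A³) = 1, i.e. A³/T = Q²/g = 172²/9.81 = 3016.
Trying y = 2.92 m: A³/T = 1046 — low.
Trying y = 4.21 m: A³/T = 4671 — high.
Trying y = 3.79 m: A³/T = 3017 — matches.

y_c = 3.79 m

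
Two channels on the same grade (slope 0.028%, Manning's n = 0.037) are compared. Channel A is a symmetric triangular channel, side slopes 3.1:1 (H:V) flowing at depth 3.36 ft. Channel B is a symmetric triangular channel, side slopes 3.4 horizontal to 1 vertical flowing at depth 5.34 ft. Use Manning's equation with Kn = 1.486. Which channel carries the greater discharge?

channel B

Channel A: For a triangular section with side slope z = 3.1: A = zy² = 3.1×3.36² = 35 ft²; P = 2y√(1+z²) = 2×3.36×3.257 = 21.89 ft. Hydraulic radius R = A/P = 35/21.89 = 1.599 ft. Q_A = (1.486/0.037)·35·1.599^(2/3)·√0.00028 = 32.16 ft³/s.
Channel B: For a triangular section with side slope z = 3.4: A = zy² = 3.4×5.34² = 96.95 ft²; P = 2y√(1+z²) = 2×5.34×3.544 = 37.85 ft. Hydraulic radius R = A/P = 96.95/37.85 = 2.562 ft. Q_B = (1.486/0.037)·96.95·2.562^(2/3)·√0.00028 = 122 ft³/s.
Q_A = 32.16 ft³/s vs Q_B = 122 ft³/s, so channel B carries more.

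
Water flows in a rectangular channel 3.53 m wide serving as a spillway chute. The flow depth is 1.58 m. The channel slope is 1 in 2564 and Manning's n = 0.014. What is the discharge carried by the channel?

Q = 6.97 m³/s

Flow area A = b·y = 3.53 × 1.58 = 5.577 m². Wetted perimeter P = b + 2y = 3.53 + 2×1.58 = 6.69 m.
Hydraulic radius R = A/P = 5.577/6.69 = 0.8337 m.
Manning's equation: Q = (1/n) A R^(2/3) S^(1/2) = (1/0.014) × 5.577 × 0.8337^(2/3) × 0.00039^(1/2) = 6.97 m³/s.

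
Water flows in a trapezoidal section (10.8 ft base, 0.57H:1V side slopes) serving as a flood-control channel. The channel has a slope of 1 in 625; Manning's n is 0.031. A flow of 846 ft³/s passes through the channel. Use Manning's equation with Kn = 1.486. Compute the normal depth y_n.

Manning's equation rearranged: A R^(2/3) = nQ / (1.486·√S) = 0.031 × 846 / (1.486 × √0.0016) = 441.2.
At y = 11.6 ft: A R^(2/3) = 620.6 — over.
At y = 6.69 ft: A R^(2/3) = 235.2 — short.
At y = 9.6 ft: A R^(2/3) = 441.3 — matches.

y_n = 9.6 ft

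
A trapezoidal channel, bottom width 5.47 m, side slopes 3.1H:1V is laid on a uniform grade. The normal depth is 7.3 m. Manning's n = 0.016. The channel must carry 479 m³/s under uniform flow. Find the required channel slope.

With bottom width b = 5.47 m and side slope z = 3.1: A = (b + zy)y = (5.47 + 3.1×7.3)×7.3 = 205.1 m²; P = b + 2y√(1+z²) = 5.47 + 2×7.3×3.257 = 53.03 m.
Hydraulic radius R = A/P = 205.1/53.03 = 3.868 m.
From Manning's equation, S = [nQ / (1 A R^(2/3))]² = [0.016 × 479 / (1 × 205.1 × 3.868^(2/3))]² = 0.00023.

S = 0.00023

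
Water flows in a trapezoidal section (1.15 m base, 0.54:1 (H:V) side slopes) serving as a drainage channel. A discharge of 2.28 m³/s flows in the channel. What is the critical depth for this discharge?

At critical depth, Q² T / (g A³) = 1, i.e. A³/T = Q²/g = 2.28²/9.81 = 0.5299.
Trying y = 0.494 m: A³/T = 0.2036 — too small.
Trying y = 0.661 m: A³/T = 0.5302 — ≈ 0.5299.

y_c = 0.661 m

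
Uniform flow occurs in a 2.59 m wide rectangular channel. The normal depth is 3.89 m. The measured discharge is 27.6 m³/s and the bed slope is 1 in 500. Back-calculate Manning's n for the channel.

n = 0.016

Flow area A = b·y = 2.59 × 3.89 = 10.08 m². Wetted perimeter P = b + 2y = 2.59 + 2×3.89 = 10.37 m.
Hydraulic radius R = A/P = 10.08/10.37 = 0.9716 m.
Rearranging Manning's equation: n = (1/Q) A R^(2/3) S^(1/2) = (1/27.6) × 10.08 × 0.9716^(2/3) × √0.002 = 0.016.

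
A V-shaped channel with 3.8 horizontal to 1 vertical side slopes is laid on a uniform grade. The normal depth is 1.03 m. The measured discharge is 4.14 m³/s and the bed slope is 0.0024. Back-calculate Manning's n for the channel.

For a triangular section with side slope z = 3.8: A = zy² = 3.8×1.03² = 4.031 m²; P = 2y√(1+z²) = 2×1.03×3.929 = 8.095 m.
Hydraulic radius R = A/P = 4.031/8.095 = 0.498 m.
Rearranging Manning's equation: n = (1/Q) A R^(2/3) S^(1/2) = (1/4.14) × 4.031 × 0.498^(2/3) × √0.0024 = 0.03.

n = 0.03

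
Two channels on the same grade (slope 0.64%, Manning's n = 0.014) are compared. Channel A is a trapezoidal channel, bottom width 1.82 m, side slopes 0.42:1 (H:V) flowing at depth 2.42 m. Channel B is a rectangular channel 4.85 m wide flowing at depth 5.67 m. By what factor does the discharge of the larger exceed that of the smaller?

Channel A: With bottom width b = 1.82 m and side slope z = 0.42: A = (b + zy)y = (1.82 + 0.42×2.42)×2.42 = 6.864 m²; P = b + 2y√(1+z²) = 1.82 + 2×2.42×1.085 = 7.07 m. Hydraulic radius R = A/P = 6.864/7.07 = 0.9709 m. Q_A = (1/0.014)·6.864·0.9709^(2/3)·√0.0064 = 38.46 m³/s.
Channel B: Flow area A = b·y = 4.85 × 5.67 = 27.5 m². Wetted perimeter P = b + 2y = 4.85 + 2×5.67 = 16.19 m. Hydraulic radius R = A/P = 27.5/16.19 = 1.699 m. Q_B = (1/0.014)·27.5·1.699^(2/3)·√0.0064 = 223.7 m³/s.
The larger discharge is 223.7 m³/s and the smaller is 38.46 m³/s; the ratio is 5.82.

5.82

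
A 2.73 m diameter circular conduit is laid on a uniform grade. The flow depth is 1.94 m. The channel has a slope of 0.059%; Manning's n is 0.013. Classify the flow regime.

subcritical

For a circular section of diameter D = 2.73 m at depth y = 1.94 m, the central angle is θ = 2 arccos(1 − 2y/D) = 4.011 rad. Then A = (D²/8)(θ − sin θ) = 4.449 m² and P = Dθ/2 = 5.475 m.
Hydraulic radius R = A/P = 4.449/5.475 = 0.8125 m.
V = (1/n) R^(2/3) √S = (1/0.013) × 0.8125^(2/3) × √0.00059 = 1.627 m/s. Hydraulic depth D_h = A/T = 4.449/2.476 = 1.797 m.
Froude number Fr = V/√(g·D_h) = 1.627/√(9.81×1.797) = 0.388, which is less than 1, so the flow is subcritical.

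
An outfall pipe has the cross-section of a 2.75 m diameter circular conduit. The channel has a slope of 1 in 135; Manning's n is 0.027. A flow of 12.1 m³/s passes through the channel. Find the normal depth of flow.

y_n = 1.9 m

Manning's equation rearranged: A R^(2/3) = nQ / (1·√S) = 0.027 × 12.1 / (√0.007407) = 3.796.
At y = 2.41 m: A R^(2/3) = 4.866 — over.
At y = 1.53 m: A R^(2/3) = 2.761 — short.
At y = 1.9 m: A R^(2/3) = 3.807 — close enough.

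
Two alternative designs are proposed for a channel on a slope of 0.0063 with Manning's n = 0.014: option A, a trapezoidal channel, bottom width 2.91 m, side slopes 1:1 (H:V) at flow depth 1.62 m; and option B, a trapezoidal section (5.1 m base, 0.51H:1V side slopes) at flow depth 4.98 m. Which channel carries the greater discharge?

Channel A: With bottom width b = 2.91 m and side slope z = 1: A = (b + zy)y = (2.91 + 1×1.62)×1.62 = 7.339 m²; P = b + 2y√(1+z²) = 2.91 + 2×1.62×1.414 = 7.492 m. Hydraulic radius R = A/P = 7.339/7.492 = 0.9795 m. Q_A = (1/0.014)·7.339·0.9795^(2/3)·√0.0063 = 41.04 m³/s.
Channel B: With bottom width b = 5.1 m and side slope z = 0.51: A = (b + zy)y = (5.1 + 0.51×4.98)×4.98 = 38.05 m²; P = b + 2y√(1+z²) = 5.1 + 2×4.98×1.123 = 16.28 m. Hydraulic radius R = A/P = 38.05/16.28 = 2.337 m. Q_B = (1/0.014)·38.05·2.337^(2/3)·√0.0063 = 379.9 m³/s.
Q_A = 41.04 m³/s vs Q_B = 379.9 m³/s, so channel B carries more.

channel B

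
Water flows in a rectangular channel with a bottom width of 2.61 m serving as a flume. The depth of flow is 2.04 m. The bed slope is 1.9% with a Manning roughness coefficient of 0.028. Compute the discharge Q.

Q = 22.5 m³/s

Flow area A = b·y = 2.61 × 2.04 = 5.324 m². Wetted perimeter P = b + 2y = 2.61 + 2×2.04 = 6.69 m.
Hydraulic radius R = A/P = 5.324/6.69 = 0.7959 m.
Manning's equation: Q = (1/n) A R^(2/3) S^(1/2) = (1/0.028) × 5.324 × 0.7959^(2/3) × 0.019^(1/2) = 22.5 m³/s.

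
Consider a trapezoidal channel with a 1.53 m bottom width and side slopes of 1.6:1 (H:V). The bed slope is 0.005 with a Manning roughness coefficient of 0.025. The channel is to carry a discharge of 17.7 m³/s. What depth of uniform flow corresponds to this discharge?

y_n = 1.64 m

Manning's equation rearranged: A R^(2/3) = nQ / (1·√S) = 0.025 × 17.7 / (√0.005) = 6.258.
Try y = 1.28 m: A R^(2/3) = 3.679 — low.
Try y = 1.64 m: A R^(2/3) = 6.268 — close enough.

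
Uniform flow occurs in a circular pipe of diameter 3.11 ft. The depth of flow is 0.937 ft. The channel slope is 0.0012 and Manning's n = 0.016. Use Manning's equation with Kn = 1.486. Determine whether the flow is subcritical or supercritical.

subcritical

For a circular section of diameter D = 3.11 ft at depth y = 0.937 ft, the central angle is θ = 2 arccos(1 − 2y/D) = 2.324 rad. Then A = (D²/8)(θ − sin θ) = 1.928 ft² and P = Dθ/2 = 3.614 ft.
Hydraulic radius R = A/P = 1.928/3.614 = 0.5335 ft.
V = (1.486/n) R^(2/3) √S = (1.486/0.016) × 0.5335^(2/3) × √0.0012 = 2.116 ft/s. Hydraulic depth D_h = A/T = 1.928/2.854 = 0.6756 ft.
Froude number Fr = V/√(g·D_h) = 2.116/√(32.2×0.6756) = 0.454, which is less than 1, so the flow is subcritical.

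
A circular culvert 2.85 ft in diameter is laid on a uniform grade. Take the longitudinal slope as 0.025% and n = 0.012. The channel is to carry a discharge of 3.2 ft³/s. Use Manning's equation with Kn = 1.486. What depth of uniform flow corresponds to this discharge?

y_n = 1.11 ft

Manning's equation rearranged: A R^(2/3) = nQ / (1.486·√S) = 0.012 × 3.2 / (1.486 × √0.00025) = 1.634.
At y = 1.4 ft: A R^(2/3) = 2.469 — too large.
At y = 1.11 ft: A R^(2/3) = 1.633 — matches.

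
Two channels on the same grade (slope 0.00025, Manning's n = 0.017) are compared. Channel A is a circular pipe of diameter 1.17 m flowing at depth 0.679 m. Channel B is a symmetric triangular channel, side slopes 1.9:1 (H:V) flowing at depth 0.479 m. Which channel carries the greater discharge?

Channel A: For a circular section of diameter D = 1.17 m at depth y = 0.679 m, the central angle is θ = 2 arccos(1 − 2y/D) = 3.464 rad. Then A = (D²/8)(θ − sin θ) = 0.6471 m² and P = Dθ/2 = 2.027 m. Hydraulic radius R = A/P = 0.6471/2.027 = 0.3193 m. Q_A = (1/0.017)·0.6471·0.3193^(2/3)·√0.00025 = 0.2811 m³/s.
Channel B: For a triangular section with side slope z = 1.9: A = zy² = 1.9×0.479² = 0.4359 m²; P = 2y√(1+z²) = 2×0.479×2.147 = 2.057 m. Hydraulic radius R = A/P = 0.4359/2.057 = 0.2119 m. Q_B = (1/0.017)·0.4359·0.2119^(2/3)·√0.00025 = 0.1441 m³/s.
Q_A = 0.2811 m³/s vs Q_B = 0.1441 m³/s, so channel A carries more.

channel A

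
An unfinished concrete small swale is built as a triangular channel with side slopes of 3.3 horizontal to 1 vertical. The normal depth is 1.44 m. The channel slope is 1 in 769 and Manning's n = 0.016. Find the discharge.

Q = 12 m³/s

For a triangular section with side slope z = 3.3: A = zy² = 3.3×1.44² = 6.843 m²; P = 2y√(1+z²) = 2×1.44×3.448 = 9.931 m.
Hydraulic radius R = A/P = 6.843/9.931 = 0.6891 m.
Manning's equation: Q = (1/n) A R^(2/3) S^(1/2) = (1/0.016) × 6.843 × 0.6891^(2/3) × 0.0013^(1/2) = 12 m³/s.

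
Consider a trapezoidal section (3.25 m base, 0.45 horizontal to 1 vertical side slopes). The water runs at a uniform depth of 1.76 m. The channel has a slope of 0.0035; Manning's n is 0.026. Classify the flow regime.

With bottom width b = 3.25 m and side slope z = 0.45: A = (b + zy)y = (3.25 + 0.45×1.76)×1.76 = 7.114 m²; P = b + 2y√(1+z²) = 3.25 + 2×1.76×1.097 = 7.11 m.
Hydraulic radius R = A/P = 7.114/7.11 = 1.001 m.
V = (1/n) R^(2/3) √S = (1/0.026) × 1.001^(2/3) × √0.0035 = 2.276 m/s. Hydraulic depth D_h = A/T = 7.114/4.834 = 1.472 m.
Froude number Fr = V/√(g·D_h) = 2.276/√(9.81×1.472) = 0.599, which is less than 1, so the flow is subcritical.

subcritical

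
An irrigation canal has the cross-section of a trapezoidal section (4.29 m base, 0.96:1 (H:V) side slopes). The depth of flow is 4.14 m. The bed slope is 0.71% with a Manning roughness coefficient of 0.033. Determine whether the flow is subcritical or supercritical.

With bottom width b = 4.29 m and side slope z = 0.96: A = (b + zy)y = (4.29 + 0.96×4.14)×4.14 = 34.21 m²; P = b + 2y√(1+z²) = 4.29 + 2×4.14×1.386 = 15.77 m.
Hydraulic radius R = A/P = 34.21/15.77 = 2.17 m.
V = (1/n) R^(2/3) √S = (1/0.033) × 2.17^(2/3) × √0.0071 = 4.28 m/s. Hydraulic depth D_h = A/T = 34.21/12.24 = 2.796 m.
Froude number Fr = V/√(g·D_h) = 4.28/√(9.81×2.796) = 0.817, which is less than 1, so the flow is subcritical.

subcritical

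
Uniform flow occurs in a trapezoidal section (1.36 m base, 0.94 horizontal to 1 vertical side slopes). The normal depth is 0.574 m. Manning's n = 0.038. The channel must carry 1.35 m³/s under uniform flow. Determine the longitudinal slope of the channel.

S = 0.00829

With bottom width b = 1.36 m and side slope z = 0.94: A = (b + zy)y = (1.36 + 0.94×0.574)×0.574 = 1.09 m²; P = b + 2y√(1+z²) = 1.36 + 2×0.574×1.372 = 2.936 m.
Hydraulic radius R = A/P = 1.09/2.936 = 0.3714 m.
From Manning's equation, S = [nQ / (1 A R^(2/3))]² = [0.038 × 1.35 / (1 × 1.09 × 0.3714^(2/3))]² = 0.00829.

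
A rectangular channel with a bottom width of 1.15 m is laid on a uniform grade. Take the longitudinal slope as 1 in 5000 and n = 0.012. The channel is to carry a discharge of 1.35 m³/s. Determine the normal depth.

y_n = 1.74 m

Manning's equation rearranged: A R^(2/3) = nQ / (1·√S) = 0.012 × 1.35 / (√0.0002) = 1.146.
At y = 1.56 m: A R^(2/3) = 1.006 — low.
At y = 1.74 m: A R^(2/3) = 1.144 — close enough.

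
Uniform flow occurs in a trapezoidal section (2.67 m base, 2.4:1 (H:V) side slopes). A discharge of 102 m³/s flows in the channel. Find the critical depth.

At critical depth, Q² T / (g A³) = 1, i.e. A³/T = Q²/g = 102²/9.81 = 1061.
Trying y = 2.26 m: A³/T = 452.8 — short.
Trying y = 3.11 m: A³/T = 1779 — over.
Trying y = 2.76 m: A³/T = 1060 — close enough.

y_c = 2.76 m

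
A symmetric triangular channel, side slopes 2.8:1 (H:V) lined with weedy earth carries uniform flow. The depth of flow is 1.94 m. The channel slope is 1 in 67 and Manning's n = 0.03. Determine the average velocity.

V = 3.83 m/s

For a triangular section with side slope z = 2.8: A = zy² = 2.8×1.94² = 10.54 m²; P = 2y√(1+z²) = 2×1.94×2.973 = 11.54 m.
Hydraulic radius R = A/P = 10.54/11.54 = 0.9135 m.
From Manning's equation, V = (1/n) R^(2/3) S^(1/2) = (1/0.03) × 0.9135^(2/3) × 0.01493^(1/2) = 3.83 m/s.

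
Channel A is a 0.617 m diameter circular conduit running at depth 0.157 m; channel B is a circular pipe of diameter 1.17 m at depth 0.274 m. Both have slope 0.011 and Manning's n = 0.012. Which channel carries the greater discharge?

Channel A: For a circular section of diameter D = 0.617 m at depth y = 0.157 m, the central angle is θ = 2 arccos(1 − 2y/D) = 2.115 rad. Then A = (D²/8)(θ − sin θ) = 0.05993 m² and P = Dθ/2 = 0.6525 m. Hydraulic radius R = A/P = 0.05993/0.6525 = 0.09185 m. Q_A = (1/0.012)·0.05993·0.09185^(2/3)·√0.011 = 0.1066 m³/s.
Channel B: For a circular section of diameter D = 1.17 m at depth y = 0.274 m, the central angle is θ = 2 arccos(1 − 2y/D) = 2.021 rad. Then A = (D²/8)(θ − sin θ) = 0.1916 m² and P = Dθ/2 = 1.182 m. Hydraulic radius R = A/P = 0.1916/1.182 = 0.1621 m. Q_B = (1/0.012)·0.1916·0.1621^(2/3)·√0.011 = 0.498 m³/s.
Q_A = 0.1066 m³/s vs Q_B = 0.498 m³/s, so channel B carries more.

channel B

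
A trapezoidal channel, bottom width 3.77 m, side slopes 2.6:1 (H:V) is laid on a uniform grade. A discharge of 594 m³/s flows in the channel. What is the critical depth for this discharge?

y_c = 5.71 m

At critical depth, Q² T / (g A³) = 1, i.e. A³/T = Q²/g = 594²/9.81 = 35970.
At y = 6.95 m: A³/T = 87630 — over.
At y = 5.71 m: A³/T = 35890 — ≈ 35970.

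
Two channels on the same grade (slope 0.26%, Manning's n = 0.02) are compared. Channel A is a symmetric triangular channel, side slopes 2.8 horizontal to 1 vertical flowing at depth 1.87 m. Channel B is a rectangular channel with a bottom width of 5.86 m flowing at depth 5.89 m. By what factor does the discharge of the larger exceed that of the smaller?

Channel A: For a triangular section with side slope z = 2.8: A = zy² = 2.8×1.87² = 9.791 m²; P = 2y√(1+z²) = 2×1.87×2.973 = 11.12 m. Hydraulic radius R = A/P = 9.791/11.12 = 0.8805 m. Q_A = (1/0.02)·9.791·0.8805^(2/3)·√0.0026 = 22.93 m³/s.
Channel B: Flow area A = b·y = 5.86 × 5.89 = 34.52 m². Wetted perimeter P = b + 2y = 5.86 + 2×5.89 = 17.64 m. Hydraulic radius R = A/P = 34.52/17.64 = 1.957 m. Q_B = (1/0.02)·34.52·1.957^(2/3)·√0.0026 = 137.7 m³/s.
The larger discharge is 137.7 m³/s and the smaller is 22.93 m³/s; the ratio is 6.

6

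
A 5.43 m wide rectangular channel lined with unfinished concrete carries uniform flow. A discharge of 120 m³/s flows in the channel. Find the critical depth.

For a rectangular channel, critical depth y_c = (q²/g)^(1/3) where q = Q/b = 120/5.43 = 22.1 m²/s.
So y_c = (22.1²/9.81)^(1/3) = 3.68 m.

y_c = 3.68 m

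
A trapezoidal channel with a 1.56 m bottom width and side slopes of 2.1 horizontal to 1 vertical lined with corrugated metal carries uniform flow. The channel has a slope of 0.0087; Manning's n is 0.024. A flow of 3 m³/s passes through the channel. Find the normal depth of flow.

y_n = 0.555 m

Manning's equation rearranged: A R^(2/3) = nQ / (1·√S) = 0.024 × 3 / (√0.0087) = 0.7719.
Trying y = 0.613 m: A R^(2/3) = 0.9406 — too large.
Trying y = 0.555 m: A R^(2/3) = 0.7729 — ≈ 0.7719.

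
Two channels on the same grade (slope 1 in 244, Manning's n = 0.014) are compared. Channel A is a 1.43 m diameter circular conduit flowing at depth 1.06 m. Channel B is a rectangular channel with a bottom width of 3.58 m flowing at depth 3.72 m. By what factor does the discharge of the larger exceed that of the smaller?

Channel A: For a circular section of diameter D = 1.43 m at depth y = 1.06 m, the central angle is θ = 2 arccos(1 − 2y/D) = 4.149 rad. Then A = (D²/8)(θ − sin θ) = 1.277 m² and P = Dθ/2 = 2.966 m. Hydraulic radius R = A/P = 1.277/2.966 = 0.4303 m. Q_A = (1/0.014)·1.277·0.4303^(2/3)·√0.004098 = 3.327 m³/s.
Channel B: Flow area A = b·y = 3.58 × 3.72 = 13.32 m². Wetted perimeter P = b + 2y = 3.58 + 2×3.72 = 11.02 m. Hydraulic radius R = A/P = 13.32/11.02 = 1.208 m. Q_B = (1/0.014)·13.32·1.208^(2/3)·√0.004098 = 69.09 m³/s.
The larger discharge is 69.09 m³/s and the smaller is 3.327 m³/s; the ratio is 20.8.

20.8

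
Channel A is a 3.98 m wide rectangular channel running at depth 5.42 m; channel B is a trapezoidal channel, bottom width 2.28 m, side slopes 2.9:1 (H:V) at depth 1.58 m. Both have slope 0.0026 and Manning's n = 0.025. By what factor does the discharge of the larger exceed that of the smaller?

Channel A: Flow area A = b·y = 3.98 × 5.42 = 21.57 m². Wetted perimeter P = b + 2y = 3.98 + 2×5.42 = 14.82 m. Hydraulic radius R = A/P = 21.57/14.82 = 1.456 m. Q_A = (1/0.025)·21.57·1.456^(2/3)·√0.0026 = 56.51 m³/s.
Channel B: With bottom width b = 2.28 m and side slope z = 2.9: A = (b + zy)y = (2.28 + 2.9×1.58)×1.58 = 10.84 m²; P = b + 2y√(1+z²) = 2.28 + 2×1.58×3.068 = 11.97 m. Hydraulic radius R = A/P = 10.84/11.97 = 0.9055 m. Q_B = (1/0.025)·10.84·0.9055^(2/3)·√0.0026 = 20.7 m³/s.
The larger discharge is 56.51 m³/s and the smaller is 20.7 m³/s; the ratio is 2.73.

2.73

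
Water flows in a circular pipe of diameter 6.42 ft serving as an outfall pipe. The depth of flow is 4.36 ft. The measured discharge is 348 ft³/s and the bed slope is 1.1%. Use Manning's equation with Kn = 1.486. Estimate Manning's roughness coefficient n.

n = 0.016

For a circular section of diameter D = 6.42 ft at depth y = 4.36 ft, the central angle is θ = 2 arccos(1 − 2y/D) = 3.874 rad. Then A = (D²/8)(θ − sin θ) = 23.41 ft² and P = Dθ/2 = 12.44 ft.
Hydraulic radius R = A/P = 23.41/12.44 = 1.882 ft.
Rearranging Manning's equation: n = (1.486/Q) A R^(2/3) S^(1/2) = (1.486/348) × 23.41 × 1.882^(2/3) × √0.011 = 0.016.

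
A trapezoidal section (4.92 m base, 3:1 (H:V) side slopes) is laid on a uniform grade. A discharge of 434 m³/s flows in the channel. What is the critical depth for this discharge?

At critical depth, Q² T / (g A³) = 1, i.e. A³/T = Q²/g = 434²/9.81 = 19200.
Try y = 5.1 m: A³/T = 30870 — too large.
Try y = 3.22 m: A³/T = 4269 — too small.
Try y = 4.58 m: A³/T = 19270 — close enough.

y_c = 4.58 m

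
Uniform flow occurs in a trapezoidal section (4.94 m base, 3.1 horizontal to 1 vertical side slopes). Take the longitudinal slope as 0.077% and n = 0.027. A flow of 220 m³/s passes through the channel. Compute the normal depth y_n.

Manning's equation rearranged: A R^(2/3) = nQ / (1·√S) = 0.027 × 220 / (√0.00077) = 214.1.
At y = 6.53 m: A R^(2/3) = 376.4 — over.
At y = 5.15 m: A R^(2/3) = 213.7 — ≈ 214.1.

y_n = 5.15 m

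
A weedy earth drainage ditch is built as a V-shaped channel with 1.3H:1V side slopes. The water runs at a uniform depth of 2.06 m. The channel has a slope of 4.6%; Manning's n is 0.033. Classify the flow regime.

supercritical

For a triangular section with side slope z = 1.3: A = zy² = 1.3×2.06² = 5.517 m²; P = 2y√(1+z²) = 2×2.06×1.64 = 6.757 m.
Hydraulic radius R = A/P = 5.517/6.757 = 0.8164 m.
V = (1/n) R^(2/3) √S = (1/0.033) × 0.8164^(2/3) × √0.046 = 5.677 m/s. Hydraulic depth D_h = A/T = 5.517/5.356 = 1.03 m.
Froude number Fr = V/√(g·D_h) = 5.677/√(9.81×1.03) = 1.79, which is greater than 1, so the flow is supercritical.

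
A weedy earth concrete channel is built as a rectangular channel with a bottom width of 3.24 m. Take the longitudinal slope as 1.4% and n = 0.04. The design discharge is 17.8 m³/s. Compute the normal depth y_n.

Manning's equation rearranged: A R^(2/3) = nQ / (1·√S) = 0.04 × 17.8 / (√0.014) = 6.017.
At y = 1.61 m: A R^(2/3) = 4.523 — too small.
At y = 2.51 m: A R^(2/3) = 8.048 — too large.
At y = 2 m: A R^(2/3) = 6.018 — ≈ 6.017.

y_n = 2 m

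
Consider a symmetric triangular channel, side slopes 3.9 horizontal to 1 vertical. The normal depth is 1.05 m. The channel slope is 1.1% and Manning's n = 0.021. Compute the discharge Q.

For a triangular section with side slope z = 3.9: A = zy² = 3.9×1.05² = 4.3 m²; P = 2y√(1+z²) = 2×1.05×4.026 = 8.455 m.
Hydraulic radius R = A/P = 4.3/8.455 = 0.5085 m.
Manning's equation: Q = (1/n) A R^(2/3) S^(1/2) = (1/0.021) × 4.3 × 0.5085^(2/3) × 0.011^(1/2) = 13.7 m³/s.

Q = 13.7 m³/s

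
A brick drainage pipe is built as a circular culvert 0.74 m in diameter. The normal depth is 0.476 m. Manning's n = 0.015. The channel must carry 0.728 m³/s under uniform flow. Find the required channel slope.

For a circular section of diameter D = 0.74 m at depth y = 0.476 m, the central angle is θ = 2 arccos(1 − 2y/D) = 3.723 rad. Then A = (D²/8)(θ − sin θ) = 0.2924 m² and P = Dθ/2 = 1.377 m.
Hydraulic radius R = A/P = 0.2924/1.377 = 0.2123 m.
From Manning's equation, S = [nQ / (1 A R^(2/3))]² = [0.015 × 0.728 / (1 × 0.2924 × 0.2123^(2/3))]² = 0.011.

S = 0.011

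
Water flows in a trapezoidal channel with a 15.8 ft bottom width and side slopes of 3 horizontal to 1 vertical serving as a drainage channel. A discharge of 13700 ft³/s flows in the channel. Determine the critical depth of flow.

y_c = 14.3 ft

At critical depth, Q² T / (g A³) = 1, i.e. A³/T = Q²/g = 13700²/32.2 = 5829000.
At y = 12 ft: A³/T = 2736000 — short.
At y = 16.2 ft: A³/T = 10050000 — over.
At y = 14.3 ft: A³/T = 5821000 — matches.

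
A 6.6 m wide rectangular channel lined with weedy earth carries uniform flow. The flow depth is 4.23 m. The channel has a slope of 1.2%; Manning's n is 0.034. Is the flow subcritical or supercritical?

subcritical

Flow area A = b·y = 6.6 × 4.23 = 27.92 m². Wetted perimeter P = b + 2y = 6.6 + 2×4.23 = 15.06 m.
Hydraulic radius R = A/P = 27.92/15.06 = 1.854 m.
V = (1/n) R^(2/3) √S = (1/0.034) × 1.854^(2/3) × √0.012 = 4.862 m/s. Hydraulic depth D_h = A/T = 27.92/6.6 = 4.23 m.
Froude number Fr = V/√(g·D_h) = 4.862/√(9.81×4.23) = 0.755, which is less than 1, so the flow is subcritical.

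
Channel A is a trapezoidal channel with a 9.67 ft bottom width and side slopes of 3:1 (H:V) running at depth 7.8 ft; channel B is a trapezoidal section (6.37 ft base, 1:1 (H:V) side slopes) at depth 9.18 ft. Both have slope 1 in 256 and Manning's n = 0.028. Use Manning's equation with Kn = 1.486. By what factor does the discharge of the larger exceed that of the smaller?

1.8

Channel A: With bottom width b = 9.67 ft and side slope z = 3: A = (b + zy)y = (9.67 + 3×7.8)×7.8 = 257.9 ft²; P = b + 2y√(1+z²) = 9.67 + 2×7.8×3.162 = 59 ft. Hydraulic radius R = A/P = 257.9/59 = 4.372 ft. Q_A = (1.486/0.028)·257.9·4.372^(2/3)·√0.003906 = 2288 ft³/s.
Channel B: With bottom width b = 6.37 ft and side slope z = 1: A = (b + zy)y = (6.37 + 1×9.18)×9.18 = 142.7 ft²; P = b + 2y√(1+z²) = 6.37 + 2×9.18×1.414 = 32.33 ft. Hydraulic radius R = A/P = 142.7/32.33 = 4.415 ft. Q_B = (1.486/0.028)·142.7·4.415^(2/3)·√0.003906 = 1274 ft³/s.
The larger discharge is 2288 ft³/s and the smaller is 1274 ft³/s; the ratio is 1.8.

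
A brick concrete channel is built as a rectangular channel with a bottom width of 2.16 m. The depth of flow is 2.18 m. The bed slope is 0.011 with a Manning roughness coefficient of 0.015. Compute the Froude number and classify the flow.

Flow area A = b·y = 2.16 × 2.18 = 4.709 m². Wetted perimeter P = b + 2y = 2.16 + 2×2.18 = 6.52 m.
Hydraulic radius R = A/P = 4.709/6.52 = 0.7222 m.
V = (1/n) R^(2/3) √S = (1/0.015) × 0.7222^(2/3) × √0.011 = 5.628 m/s. Hydraulic depth D_h = A/T = 4.709/2.16 = 2.18 m.
Froude number Fr = V/√(g·D_h) = 5.628/√(9.81×2.18) = 1.22, which is greater than 1, so the flow is supercritical.

supercritical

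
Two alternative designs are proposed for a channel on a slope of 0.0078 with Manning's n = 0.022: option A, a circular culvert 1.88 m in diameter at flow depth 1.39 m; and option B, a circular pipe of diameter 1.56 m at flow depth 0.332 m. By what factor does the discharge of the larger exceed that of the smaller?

Channel A: For a circular section of diameter D = 1.88 m at depth y = 1.39 m, the central angle is θ = 2 arccos(1 − 2y/D) = 4.14 rad. Then A = (D²/8)(θ − sin θ) = 2.2 m² and P = Dθ/2 = 3.892 m. Hydraulic radius R = A/P = 2.2/3.892 = 0.5654 m. Q_A = (1/0.022)·2.2·0.5654^(2/3)·√0.0078 = 6.04 m³/s.
Channel B: For a circular section of diameter D = 1.56 m at depth y = 0.332 m, the central angle is θ = 2 arccos(1 − 2y/D) = 1.918 rad. Then A = (D²/8)(θ − sin θ) = 0.2974 m² and P = Dθ/2 = 1.496 m. Hydraulic radius R = A/P = 0.2974/1.496 = 0.1988 m. Q_B = (1/0.022)·0.2974·0.1988^(2/3)·√0.0078 = 0.4066 m³/s.
The larger discharge is 6.04 m³/s and the smaller is 0.4066 m³/s; the ratio is 14.9.

14.9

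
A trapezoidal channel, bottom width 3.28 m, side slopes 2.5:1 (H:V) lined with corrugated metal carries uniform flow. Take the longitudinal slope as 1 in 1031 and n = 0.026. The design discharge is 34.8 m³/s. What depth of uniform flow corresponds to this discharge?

Manning's equation rearranged: A R^(2/3) = nQ / (1·√S) = 0.026 × 34.8 / (√0.0009699) = 29.05.
Try y = 1.9 m: A R^(2/3) = 16.54 — low.
Try y = 2.87 m: A R^(2/3) = 41.07 — high.
Try y = 2.46 m: A R^(2/3) = 29.08 — ≈ 29.05.

y_n = 2.46 m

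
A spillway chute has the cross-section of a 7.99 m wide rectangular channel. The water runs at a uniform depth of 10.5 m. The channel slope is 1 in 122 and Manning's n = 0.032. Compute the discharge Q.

Q = 482 m³/s

Flow area A = b·y = 7.99 × 10.5 = 83.89 m². Wetted perimeter P = b + 2y = 7.99 + 2×10.5 = 28.99 m.
Hydraulic radius R = A/P = 83.89/28.99 = 2.894 m.
Manning's equation: Q = (1/n) A R^(2/3) S^(1/2) = (1/0.032) × 83.89 × 2.894^(2/3) × 0.008197^(1/2) = 482 m³/s.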